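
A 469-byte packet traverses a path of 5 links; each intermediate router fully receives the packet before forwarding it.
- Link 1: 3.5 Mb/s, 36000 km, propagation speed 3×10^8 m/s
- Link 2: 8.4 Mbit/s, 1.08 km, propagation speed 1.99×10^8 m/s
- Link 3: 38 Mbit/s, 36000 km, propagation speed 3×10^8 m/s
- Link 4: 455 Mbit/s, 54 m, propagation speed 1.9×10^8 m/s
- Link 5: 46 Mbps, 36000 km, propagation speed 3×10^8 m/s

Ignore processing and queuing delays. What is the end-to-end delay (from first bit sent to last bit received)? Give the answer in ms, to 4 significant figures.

361.7 ms

L = 469 × 8 = 3752 bits.
Transmission delays (L/R per hop): 1.072, 0.446667, 0.0987368, 0.00824615, 0.0815652 ms; sum = 1.70721 ms.
Propagation delays (d/s per hop): 120, 0.00542714, 120, 0.000284211, 120 ms; sum = 360.006 ms.
End-to-end = 361.7 ms.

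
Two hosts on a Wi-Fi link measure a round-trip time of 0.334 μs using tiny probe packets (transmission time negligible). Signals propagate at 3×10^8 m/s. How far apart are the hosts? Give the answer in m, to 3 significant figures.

50.1 m

One-way propagation = RTT/2 = 0.167 μs.
d = s × t = 300000000 × 1.67e-07 = 50.1 m.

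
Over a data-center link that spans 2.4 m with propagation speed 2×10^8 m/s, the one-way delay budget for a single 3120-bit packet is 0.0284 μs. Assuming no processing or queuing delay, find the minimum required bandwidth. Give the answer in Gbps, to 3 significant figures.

Propagation delay = 2.4 / 200000000 = 0.012 μs.
Transmission budget = 0.0284 − 0.012 = 0.0164 μs.
R ≥ L / t_tx = 3120 bits / 1.64e-08 s = 190 Gbps.

190 Gbps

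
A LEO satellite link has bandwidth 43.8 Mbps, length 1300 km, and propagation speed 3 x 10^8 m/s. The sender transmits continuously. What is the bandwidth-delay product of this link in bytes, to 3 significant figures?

Propagation delay = 1300000 / 300000000 = 0.00433333 s.
BDP = R × t_prop = 43800000 × 0.00433333 = 189800 bits.
In bytes: 189800/8 = 23700 bytes.

23700 bytes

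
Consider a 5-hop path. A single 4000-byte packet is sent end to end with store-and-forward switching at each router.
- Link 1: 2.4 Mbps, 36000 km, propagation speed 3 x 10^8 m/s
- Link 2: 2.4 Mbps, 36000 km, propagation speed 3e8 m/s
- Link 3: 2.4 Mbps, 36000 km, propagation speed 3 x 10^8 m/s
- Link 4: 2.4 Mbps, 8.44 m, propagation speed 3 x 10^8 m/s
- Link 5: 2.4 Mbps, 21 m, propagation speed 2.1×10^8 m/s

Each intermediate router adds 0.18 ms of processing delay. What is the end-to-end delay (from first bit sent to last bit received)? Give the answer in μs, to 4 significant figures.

L = 4000 × 8 = 32000 bits.
Transmission delay per hop = L/R = 32000/2400000 = 13333.3 μs; 5 hops → 66666.7 μs.
Propagation delays (d/s per hop): 120000, 120000, 120000, 0.0281333, 0.1 μs; sum = 360000 μs.
Processing at 4 router(s): 4 × 0.18 ms = 720 μs.
End-to-end = 427400 μs.

427400 μs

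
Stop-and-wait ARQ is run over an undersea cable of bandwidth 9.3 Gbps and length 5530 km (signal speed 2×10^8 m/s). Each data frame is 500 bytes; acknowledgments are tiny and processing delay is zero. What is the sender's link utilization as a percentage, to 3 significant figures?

t_tx = L/R = 4000/9300000000 = 4.30108e-07 s.
t_prop = 5530000/200000000 = 0.02765 s; RTT = 0.0553 s.
Cycle = t_tx + RTT = 0.0553004 s.
Utilization = t_tx / cycle = 4.30108e-07/0.0553004 = 0.000778 %.

0.000778 %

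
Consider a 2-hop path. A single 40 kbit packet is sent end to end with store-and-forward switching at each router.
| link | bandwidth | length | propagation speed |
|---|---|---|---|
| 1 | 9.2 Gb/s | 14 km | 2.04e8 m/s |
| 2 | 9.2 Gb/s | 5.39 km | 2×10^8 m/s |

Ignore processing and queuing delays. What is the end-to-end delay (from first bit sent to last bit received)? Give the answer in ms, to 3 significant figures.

0.104 ms

L = 40000 bits.
Transmission delay per hop = L/R = 40000/9200000000 = 0.00434783 ms; 2 hops → 0.00869565 ms.
Propagation delays (d/s per hop): 0.0686275, 0.02695 ms; sum = 0.0955775 ms.
End-to-end = 0.104 ms.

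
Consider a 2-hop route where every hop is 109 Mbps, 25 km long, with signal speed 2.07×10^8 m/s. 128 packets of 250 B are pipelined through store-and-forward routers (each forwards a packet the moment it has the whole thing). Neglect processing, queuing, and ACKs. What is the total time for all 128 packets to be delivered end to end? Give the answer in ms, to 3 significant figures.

Per-hop transmission t_tx = L/R = 2000/109000000 = 0.0183486 ms.
Per-hop propagation t_prop = 25000/2.07e+08 = 0.120773 ms.
Pipeline fill: first packet needs 2·t_tx to clear all hops; remaining 127 packets each add one t_tx.
Total = (2+128-1)·t_tx + 2·t_prop = 129·0.0183486 + 2·0.120773 = 2.61 ms.

2.61 ms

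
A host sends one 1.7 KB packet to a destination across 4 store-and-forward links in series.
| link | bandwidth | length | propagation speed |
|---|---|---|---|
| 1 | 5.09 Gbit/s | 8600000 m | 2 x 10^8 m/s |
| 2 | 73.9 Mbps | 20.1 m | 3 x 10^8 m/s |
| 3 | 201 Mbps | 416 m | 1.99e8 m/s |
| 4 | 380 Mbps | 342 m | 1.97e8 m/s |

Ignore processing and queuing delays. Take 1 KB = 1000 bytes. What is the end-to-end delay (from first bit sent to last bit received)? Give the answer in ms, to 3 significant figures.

43.3 ms

L = 13600 bits.
Transmission delays (L/R per hop): 0.00267191, 0.184032, 0.0676617, 0.0357895 ms; sum = 0.290156 ms.
Propagation delays (d/s per hop): 43, 6.7e-05, 0.00209045, 0.00173604 ms; sum = 43.0039 ms.
End-to-end = 43.3 ms.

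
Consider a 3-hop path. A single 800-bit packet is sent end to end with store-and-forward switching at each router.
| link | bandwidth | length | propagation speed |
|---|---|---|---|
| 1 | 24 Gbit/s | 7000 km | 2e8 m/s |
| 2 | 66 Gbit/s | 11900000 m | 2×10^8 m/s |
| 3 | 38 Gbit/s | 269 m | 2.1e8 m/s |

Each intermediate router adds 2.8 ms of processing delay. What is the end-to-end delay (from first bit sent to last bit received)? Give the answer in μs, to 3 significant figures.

100000 μs

Transmission delays (L/R per hop): 0.0333333, 0.0121212, 0.0210526 μs; sum = 0.0665072 μs.
Propagation delays (d/s per hop): 35000, 59500, 1.28095 μs; sum = 94501.3 μs.
Processing at 2 router(s): 2 × 2.8 ms = 5600 μs.
End-to-end = 100000 μs.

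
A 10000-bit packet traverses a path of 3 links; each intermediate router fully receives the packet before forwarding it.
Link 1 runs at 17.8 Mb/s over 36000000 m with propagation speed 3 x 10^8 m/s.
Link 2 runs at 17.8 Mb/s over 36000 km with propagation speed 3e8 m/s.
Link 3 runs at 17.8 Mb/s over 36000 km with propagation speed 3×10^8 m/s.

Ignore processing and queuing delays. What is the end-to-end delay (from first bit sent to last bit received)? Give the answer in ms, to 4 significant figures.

361.7 ms

Transmission delay per hop = L/R = 10000/17800000 = 0.561798 ms; 3 hops → 1.68539 ms.
Propagation delays (d/s per hop): 120, 120, 120 ms; sum = 360 ms.
End-to-end = 361.7 ms.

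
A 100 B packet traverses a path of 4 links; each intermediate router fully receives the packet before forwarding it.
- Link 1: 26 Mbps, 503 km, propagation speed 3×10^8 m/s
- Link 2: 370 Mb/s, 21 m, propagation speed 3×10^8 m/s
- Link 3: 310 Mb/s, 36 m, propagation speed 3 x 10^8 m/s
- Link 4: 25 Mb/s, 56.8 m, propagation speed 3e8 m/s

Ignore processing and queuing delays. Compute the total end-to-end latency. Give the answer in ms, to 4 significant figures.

1.745 ms

L = 100 × 8 = 800 bits.
Transmission delays (L/R per hop): 0.0307692, 0.00216216, 0.00258065, 0.032 ms; sum = 0.067512 ms.
Propagation delays (d/s per hop): 1.67667, 7e-05, 0.00012, 0.000189333 ms; sum = 1.67705 ms.
End-to-end = 1.745 ms.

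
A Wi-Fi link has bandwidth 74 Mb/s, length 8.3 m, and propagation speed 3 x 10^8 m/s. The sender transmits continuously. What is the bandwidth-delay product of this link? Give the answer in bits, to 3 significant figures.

Propagation delay = 8.3 / 300000000 = 2.76667e-08 s.
BDP = R × t_prop = 74000000 × 2.76667e-08 = 2.04733 bits.

2.05 bits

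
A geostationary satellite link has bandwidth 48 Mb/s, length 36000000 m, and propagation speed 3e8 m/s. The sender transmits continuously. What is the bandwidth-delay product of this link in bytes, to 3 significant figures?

720000 bytes

Propagation delay = 36000000 / 300000000 = 0.12 s.
BDP = R × t_prop = 48000000 × 0.12 = 5760000 bits.
In bytes: 5760000/8 = 720000 bytes.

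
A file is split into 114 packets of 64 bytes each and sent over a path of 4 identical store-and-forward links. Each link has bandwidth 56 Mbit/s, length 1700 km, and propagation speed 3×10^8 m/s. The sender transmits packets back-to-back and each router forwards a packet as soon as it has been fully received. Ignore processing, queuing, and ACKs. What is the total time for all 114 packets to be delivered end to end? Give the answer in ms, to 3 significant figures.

Per-hop transmission t_tx = L/R = 512/56000000 = 0.00914286 ms.
Per-hop propagation t_prop = 1700000/300000000 = 5.66667 ms.
Pipeline fill: first packet needs 4·t_tx to clear all hops; remaining 113 packets each add one t_tx.
Total = (4+114-1)·t_tx + 4·t_prop = 117·0.00914286 + 4·5.66667 = 23.7 ms.

23.7 ms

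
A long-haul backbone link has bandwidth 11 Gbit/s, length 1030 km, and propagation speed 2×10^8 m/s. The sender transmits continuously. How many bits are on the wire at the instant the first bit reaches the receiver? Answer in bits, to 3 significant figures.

Propagation delay = 1030000 / 200000000 = 0.00515 s.
BDP = R × t_prop = 11000000000 × 0.00515 = 56650000 bits.

56700000 bits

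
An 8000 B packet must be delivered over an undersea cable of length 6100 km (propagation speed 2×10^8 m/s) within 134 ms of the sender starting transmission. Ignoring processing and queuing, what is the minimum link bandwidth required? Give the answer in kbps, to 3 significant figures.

618 kbps

L = 64000 bits.
Propagation delay = 6100000 / 200000000 = 30.5 ms.
Transmission budget = 134 − 30.5 = 103.5 ms.
R ≥ L / t_tx = 64000 bits / 0.1035 s = 618 kbps.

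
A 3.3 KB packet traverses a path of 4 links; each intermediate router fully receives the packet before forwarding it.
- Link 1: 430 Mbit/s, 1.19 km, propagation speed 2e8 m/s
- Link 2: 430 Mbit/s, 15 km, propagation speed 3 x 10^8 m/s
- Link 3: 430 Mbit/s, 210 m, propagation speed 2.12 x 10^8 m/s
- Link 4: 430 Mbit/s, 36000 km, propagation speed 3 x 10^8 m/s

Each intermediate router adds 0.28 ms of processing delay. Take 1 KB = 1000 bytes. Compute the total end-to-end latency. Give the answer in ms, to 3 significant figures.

L = 26400 bits.
Transmission delay per hop = L/R = 26400/430000000 = 0.0613953 ms; 4 hops → 0.245581 ms.
Propagation delays (d/s per hop): 0.00595, 0.05, 0.000990566, 120 ms; sum = 120.057 ms.
Processing at 3 router(s): 3 × 0.28 ms = 0.84 ms.
End-to-end = 121 ms.

121 ms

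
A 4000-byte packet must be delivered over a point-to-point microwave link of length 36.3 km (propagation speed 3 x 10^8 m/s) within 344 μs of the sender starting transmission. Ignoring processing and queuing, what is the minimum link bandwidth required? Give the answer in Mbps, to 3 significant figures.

L = 32000 bits.
Propagation delay = 36300 / 300000000 = 121 μs.
Transmission budget = 344 − 121 = 223 μs.
R ≥ L / t_tx = 32000 bits / 0.000223 s = 143 Mbps.

143 Mbps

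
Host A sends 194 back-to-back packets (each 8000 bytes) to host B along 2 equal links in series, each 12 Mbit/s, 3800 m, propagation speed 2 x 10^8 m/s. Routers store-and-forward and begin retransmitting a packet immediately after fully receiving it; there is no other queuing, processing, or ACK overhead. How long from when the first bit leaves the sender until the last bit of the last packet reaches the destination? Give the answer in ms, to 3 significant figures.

1040 ms

Per-hop transmission t_tx = L/R = 64000/12000000 = 5.33333 ms.
Per-hop propagation t_prop = 3800/200000000 = 0.019 ms.
Pipeline fill: first packet needs 2·t_tx to clear all hops; remaining 193 packets each add one t_tx.
Total = (2+194-1)·t_tx + 2·t_prop = 195·5.33333 + 2·0.019 = 1040 ms.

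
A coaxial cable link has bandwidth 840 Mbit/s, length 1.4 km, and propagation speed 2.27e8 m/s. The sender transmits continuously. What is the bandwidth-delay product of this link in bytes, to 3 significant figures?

648 bytes

Propagation delay = 1400 / 227000000 = 6.1674e-06 s.
BDP = R × t_prop = 840000000 × 6.1674e-06 = 5180.62 bits.
In bytes: 5180.62/8 = 648 bytes.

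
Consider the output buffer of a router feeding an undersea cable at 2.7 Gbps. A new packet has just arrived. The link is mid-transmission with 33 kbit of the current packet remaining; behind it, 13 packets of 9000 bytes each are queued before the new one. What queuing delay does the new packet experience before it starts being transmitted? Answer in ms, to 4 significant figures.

0.3589 ms

Each queued packet: L/R = 72000/2700000000 = 0.0266667 ms.
13 queued → 0.346667 ms.
Plus remaining 33000 bits of current packet: 0.0122222 ms.
Queuing delay = 0.3589 ms.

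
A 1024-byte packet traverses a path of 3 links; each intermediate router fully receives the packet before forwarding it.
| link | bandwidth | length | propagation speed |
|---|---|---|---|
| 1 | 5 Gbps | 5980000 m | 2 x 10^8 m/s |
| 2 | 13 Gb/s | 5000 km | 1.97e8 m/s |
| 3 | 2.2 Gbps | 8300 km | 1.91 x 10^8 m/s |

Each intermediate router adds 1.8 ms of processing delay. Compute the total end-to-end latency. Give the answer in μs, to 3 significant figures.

102000 μs

L = 1024 × 8 = 8192 bits.
Transmission delays (L/R per hop): 1.6384, 0.630154, 3.72364 μs; sum = 5.99219 μs.
Propagation delays (d/s per hop): 29900, 25380.7, 43455.5 μs; sum = 98736.2 μs.
Processing at 2 router(s): 2 × 1.8 ms = 3600 μs.
End-to-end = 102000 μs.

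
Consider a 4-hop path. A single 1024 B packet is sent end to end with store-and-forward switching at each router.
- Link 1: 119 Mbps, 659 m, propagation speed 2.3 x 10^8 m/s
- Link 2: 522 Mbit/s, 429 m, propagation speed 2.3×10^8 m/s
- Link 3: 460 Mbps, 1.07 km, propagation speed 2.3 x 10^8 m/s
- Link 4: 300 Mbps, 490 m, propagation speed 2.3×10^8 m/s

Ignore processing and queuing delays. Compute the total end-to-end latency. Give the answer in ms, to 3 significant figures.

0.141 ms

L = 1024 × 8 = 8192 bits.
Transmission delays (L/R per hop): 0.0688403, 0.0156935, 0.0178087, 0.0273067 ms; sum = 0.129649 ms.
Propagation delays (d/s per hop): 0.00286522, 0.00186522, 0.00465217, 0.00213043 ms; sum = 0.011513 ms.
End-to-end = 0.141 ms.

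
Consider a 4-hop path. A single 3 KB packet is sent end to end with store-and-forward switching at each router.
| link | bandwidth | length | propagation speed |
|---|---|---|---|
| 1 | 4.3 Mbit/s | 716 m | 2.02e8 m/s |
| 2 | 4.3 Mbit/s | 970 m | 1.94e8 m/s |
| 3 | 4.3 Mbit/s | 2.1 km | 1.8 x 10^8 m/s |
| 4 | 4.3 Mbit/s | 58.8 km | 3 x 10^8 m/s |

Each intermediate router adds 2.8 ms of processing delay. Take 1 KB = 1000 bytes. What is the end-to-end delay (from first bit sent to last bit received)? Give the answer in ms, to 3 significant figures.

30.9 ms

L = 24000 bits.
Transmission delay per hop = L/R = 24000/4300000 = 5.5814 ms; 4 hops → 22.3256 ms.
Propagation delays (d/s per hop): 0.00354455, 0.005, 0.0116667, 0.196 ms; sum = 0.216211 ms.
Processing at 3 router(s): 3 × 2.8 ms = 8.4 ms.
End-to-end = 30.9 ms.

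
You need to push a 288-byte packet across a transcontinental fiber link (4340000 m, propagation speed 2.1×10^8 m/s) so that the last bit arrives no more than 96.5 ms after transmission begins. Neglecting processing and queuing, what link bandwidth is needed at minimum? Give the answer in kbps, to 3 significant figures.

L = 2304 bits.
Propagation delay = 4340000 / 210000000 = 20.6667 ms.
Transmission budget = 96.5 − 20.6667 = 75.8333 ms.
R ≥ L / t_tx = 2304 bits / 0.0758333 s = 30.4 kbps.

30.4 kbps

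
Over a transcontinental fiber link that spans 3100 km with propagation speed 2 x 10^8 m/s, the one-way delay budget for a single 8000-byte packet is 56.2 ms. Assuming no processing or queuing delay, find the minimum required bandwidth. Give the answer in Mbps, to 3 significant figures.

1.57 Mbps

L = 64000 bits.
Propagation delay = 3100000 / 200000000 = 15.5 ms.
Transmission budget = 56.2 − 15.5 = 40.7 ms.
R ≥ L / t_tx = 64000 bits / 0.0407 s = 1.57 Mbps.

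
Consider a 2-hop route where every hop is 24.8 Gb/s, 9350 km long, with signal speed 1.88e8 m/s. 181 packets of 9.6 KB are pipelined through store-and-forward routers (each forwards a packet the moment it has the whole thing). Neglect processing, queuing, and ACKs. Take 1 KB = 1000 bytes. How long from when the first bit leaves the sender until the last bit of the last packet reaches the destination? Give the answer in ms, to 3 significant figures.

Per-hop transmission t_tx = L/R = 76800/24800000000 = 0.00309677 ms.
Per-hop propagation t_prop = 9350000/188000000 = 49.734 ms.
Pipeline fill: first packet needs 2·t_tx to clear all hops; remaining 180 packets each add one t_tx.
Total = (2+181-1)·t_tx + 2·t_prop = 182·0.00309677 + 2·49.734 = 100 ms.

100 ms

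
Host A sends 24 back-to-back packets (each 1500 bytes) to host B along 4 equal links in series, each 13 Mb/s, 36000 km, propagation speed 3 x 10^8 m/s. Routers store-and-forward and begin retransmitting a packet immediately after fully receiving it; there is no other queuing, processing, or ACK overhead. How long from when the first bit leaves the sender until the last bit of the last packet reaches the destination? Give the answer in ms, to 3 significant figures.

505 ms

Per-hop transmission t_tx = L/R = 12000/13000000 = 0.923077 ms.
Per-hop propagation t_prop = 36000000/300000000 = 120 ms.
Pipeline fill: first packet needs 4·t_tx to clear all hops; remaining 23 packets each add one t_tx.
Total = (4+24-1)·t_tx + 4·t_prop = 27·0.923077 + 4·120 = 505 ms.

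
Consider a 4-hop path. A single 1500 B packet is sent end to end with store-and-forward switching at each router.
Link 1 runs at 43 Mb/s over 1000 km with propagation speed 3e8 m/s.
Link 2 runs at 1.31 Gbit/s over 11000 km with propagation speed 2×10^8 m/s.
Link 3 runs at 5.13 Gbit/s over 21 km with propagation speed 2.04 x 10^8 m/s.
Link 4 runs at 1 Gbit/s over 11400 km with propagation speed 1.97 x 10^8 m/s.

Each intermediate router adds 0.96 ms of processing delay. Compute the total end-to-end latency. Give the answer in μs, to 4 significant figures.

L = 1500 × 8 = 12000 bits.
Transmission delays (L/R per hop): 279.07, 9.16031, 2.33918, 12 μs; sum = 302.569 μs.
Propagation delays (d/s per hop): 3333.33, 55000, 102.941, 57868 μs; sum = 116304 μs.
Processing at 3 router(s): 3 × 0.96 ms = 2880 μs.
End-to-end = 119500 μs.

119500 μs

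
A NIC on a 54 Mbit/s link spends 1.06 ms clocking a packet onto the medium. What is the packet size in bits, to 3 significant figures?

L = R × t_tx = 54000000 b/s × 0.00106 s = 57240 bits.

57200 bits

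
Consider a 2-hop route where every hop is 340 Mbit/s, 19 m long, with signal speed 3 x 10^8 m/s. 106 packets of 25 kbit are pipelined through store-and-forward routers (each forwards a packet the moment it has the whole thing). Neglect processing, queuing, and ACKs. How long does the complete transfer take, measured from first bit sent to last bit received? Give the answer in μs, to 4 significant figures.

7868 μs

Per-hop transmission t_tx = L/R = 25000/340000000 = 73.5294 μs.
Per-hop propagation t_prop = 19/300000000 = 0.0633333 μs.
Pipeline fill: first packet needs 2·t_tx to clear all hops; remaining 105 packets each add one t_tx.
Total = (2+106-1)·t_tx + 2·t_prop = 107·73.5294 + 2·0.0633333 = 7868 μs.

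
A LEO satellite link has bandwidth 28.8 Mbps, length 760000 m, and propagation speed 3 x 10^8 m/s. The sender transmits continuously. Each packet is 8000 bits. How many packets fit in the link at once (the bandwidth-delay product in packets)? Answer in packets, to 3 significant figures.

9.12 packets

Propagation delay = 760000 / 300000000 = 0.00253333 s.
BDP = R × t_prop = 28800000 × 0.00253333 = 72960 bits.
In packets of 8000 bits: 9.12 packets.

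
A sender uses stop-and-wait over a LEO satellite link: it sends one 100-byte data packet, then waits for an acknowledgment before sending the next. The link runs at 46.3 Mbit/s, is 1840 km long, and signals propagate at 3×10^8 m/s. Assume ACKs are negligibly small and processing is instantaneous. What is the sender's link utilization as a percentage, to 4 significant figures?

t_tx = L/R = 800/46300000 = 1.72786e-05 s.
t_prop = 1840000/300000000 = 0.00613333 s; RTT = 0.0122667 s.
Cycle = t_tx + RTT = 0.0122839 s.
Utilization = t_tx / cycle = 1.72786e-05/0.0122839 = 0.1407 %.

0.1407 %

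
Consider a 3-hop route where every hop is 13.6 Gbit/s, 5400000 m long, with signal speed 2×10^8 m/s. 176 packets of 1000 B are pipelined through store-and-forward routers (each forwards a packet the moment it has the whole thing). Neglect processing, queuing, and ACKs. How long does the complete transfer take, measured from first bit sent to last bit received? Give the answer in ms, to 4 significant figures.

81.10 ms

Per-hop transmission t_tx = L/R = 8000/13600000000 = 0.000588235 ms.
Per-hop propagation t_prop = 5400000/200000000 = 27 ms.
Pipeline fill: first packet needs 3·t_tx to clear all hops; remaining 175 packets each add one t_tx.
Total = (3+176-1)·t_tx + 3·t_prop = 178·0.000588235 + 3·27 = 81.10 ms.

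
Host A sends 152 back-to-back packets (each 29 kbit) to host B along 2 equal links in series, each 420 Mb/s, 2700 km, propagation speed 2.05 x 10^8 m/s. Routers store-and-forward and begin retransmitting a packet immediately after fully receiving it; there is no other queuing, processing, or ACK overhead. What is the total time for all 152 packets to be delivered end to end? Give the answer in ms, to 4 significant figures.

36.91 ms

Per-hop transmission t_tx = L/R = 29000/420000000 = 0.0690476 ms.
Per-hop propagation t_prop = 2700000/2.05e+08 = 13.1707 ms.
Pipeline fill: first packet needs 2·t_tx to clear all hops; remaining 151 packets each add one t_tx.
Total = (2+152-1)·t_tx + 2·t_prop = 153·0.0690476 + 2·13.1707 = 36.91 ms.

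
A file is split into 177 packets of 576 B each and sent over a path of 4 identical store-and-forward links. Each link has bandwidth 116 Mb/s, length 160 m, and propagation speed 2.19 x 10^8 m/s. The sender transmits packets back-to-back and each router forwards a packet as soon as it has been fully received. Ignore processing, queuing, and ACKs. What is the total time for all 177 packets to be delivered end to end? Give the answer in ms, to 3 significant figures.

Per-hop transmission t_tx = L/R = 4608/116000000 = 0.0397241 ms.
Per-hop propagation t_prop = 160/219000000 = 0.000730594 ms.
Pipeline fill: first packet needs 4·t_tx to clear all hops; remaining 176 packets each add one t_tx.
Total = (4+177-1)·t_tx + 4·t_prop = 180·0.0397241 + 4·0.000730594 = 7.15 ms.

7.15 ms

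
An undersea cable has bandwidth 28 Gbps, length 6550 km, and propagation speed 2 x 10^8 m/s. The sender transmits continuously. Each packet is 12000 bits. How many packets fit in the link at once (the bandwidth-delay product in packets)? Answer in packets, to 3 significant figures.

Propagation delay = 6550000 / 200000000 = 0.03275 s.
BDP = R × t_prop = 28000000000 × 0.03275 = 917000000 bits.
In packets of 12000 bits: 76400 packets.

76400 packets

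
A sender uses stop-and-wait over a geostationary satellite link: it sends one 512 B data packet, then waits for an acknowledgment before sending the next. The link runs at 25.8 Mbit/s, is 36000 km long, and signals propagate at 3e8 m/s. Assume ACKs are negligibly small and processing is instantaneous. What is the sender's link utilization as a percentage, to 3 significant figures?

0.0661 %

t_tx = L/R = 4096/25800000 = 0.00015876 s.
t_prop = 36000000/300000000 = 0.12 s; RTT = 0.24 s.
Cycle = t_tx + RTT = 0.240159 s.
Utilization = t_tx / cycle = 0.00015876/0.240159 = 0.0661 %.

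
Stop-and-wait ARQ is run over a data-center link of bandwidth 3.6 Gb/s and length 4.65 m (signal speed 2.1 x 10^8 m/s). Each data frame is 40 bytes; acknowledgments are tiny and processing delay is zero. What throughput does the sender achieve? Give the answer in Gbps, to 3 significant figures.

t_tx = L/R = 320/3600000000 = 8.88889e-08 s.
t_prop = 4.65/210000000 = 2.21429e-08 s; RTT = 4.42857e-08 s.
Cycle = t_tx + RTT = 1.33175e-07 s.
Throughput = L / cycle = 320 / 1.33175e-07 = 2.40 Gbps.

2.40 Gbps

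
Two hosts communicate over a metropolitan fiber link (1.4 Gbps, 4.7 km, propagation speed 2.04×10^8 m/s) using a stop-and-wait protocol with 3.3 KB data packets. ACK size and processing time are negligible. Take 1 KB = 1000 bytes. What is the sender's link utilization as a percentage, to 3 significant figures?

29.0 %

t_tx = L/R = 26400/1400000000 = 1.88571e-05 s.
t_prop = 4700/204000000 = 2.30392e-05 s; RTT = 4.60784e-05 s.
Cycle = t_tx + RTT = 6.49356e-05 s.
Utilization = t_tx / cycle = 1.88571e-05/6.49356e-05 = 29.0 %.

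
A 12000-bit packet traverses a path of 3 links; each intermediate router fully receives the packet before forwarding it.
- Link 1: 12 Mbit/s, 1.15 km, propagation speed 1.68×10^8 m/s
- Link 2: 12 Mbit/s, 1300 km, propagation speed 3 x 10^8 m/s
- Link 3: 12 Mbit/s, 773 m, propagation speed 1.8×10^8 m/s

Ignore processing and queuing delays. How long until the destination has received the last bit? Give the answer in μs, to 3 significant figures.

Transmission delay per hop = L/R = 12000/12000000 = 1000 μs; 3 hops → 3000 μs.
Propagation delays (d/s per hop): 6.84524, 4333.33, 4.29444 μs; sum = 4344.47 μs.
End-to-end = 7340 μs.

7340 μs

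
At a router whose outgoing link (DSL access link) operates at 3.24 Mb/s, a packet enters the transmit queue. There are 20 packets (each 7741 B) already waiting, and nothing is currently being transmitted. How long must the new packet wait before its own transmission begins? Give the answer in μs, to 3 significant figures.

Each queued packet: L/R = 61928/3240000 = 19113.6 μs.
20 queued → 382272 μs.
Queuing delay = 382000 μs.

382000 μs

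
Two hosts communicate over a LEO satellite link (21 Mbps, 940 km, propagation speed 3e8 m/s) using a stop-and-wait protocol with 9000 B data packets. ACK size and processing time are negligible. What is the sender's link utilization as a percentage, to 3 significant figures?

35.4 %

t_tx = L/R = 72000/21000000 = 0.00342857 s.
t_prop = 940000/300000000 = 0.00313333 s; RTT = 0.00626667 s.
Cycle = t_tx + RTT = 0.00969524 s.
Utilization = t_tx / cycle = 0.00342857/0.00969524 = 35.4 %.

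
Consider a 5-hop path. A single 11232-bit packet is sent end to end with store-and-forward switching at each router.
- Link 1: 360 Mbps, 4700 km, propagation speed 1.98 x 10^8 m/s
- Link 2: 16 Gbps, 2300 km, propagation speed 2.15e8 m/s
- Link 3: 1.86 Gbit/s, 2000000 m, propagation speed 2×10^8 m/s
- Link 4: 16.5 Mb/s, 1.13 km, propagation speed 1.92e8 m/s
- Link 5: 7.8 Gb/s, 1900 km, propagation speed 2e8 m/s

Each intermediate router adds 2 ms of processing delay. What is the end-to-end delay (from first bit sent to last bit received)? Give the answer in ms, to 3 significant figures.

Transmission delays (L/R per hop): 0.0312, 0.000702, 0.00603871, 0.680727, 0.00144 ms; sum = 0.720108 ms.
Propagation delays (d/s per hop): 23.7374, 10.6977, 10, 0.00588542, 9.5 ms; sum = 53.9409 ms.
Processing at 4 router(s): 4 × 2 ms = 8 ms.
End-to-end = 62.7 ms.

62.7 ms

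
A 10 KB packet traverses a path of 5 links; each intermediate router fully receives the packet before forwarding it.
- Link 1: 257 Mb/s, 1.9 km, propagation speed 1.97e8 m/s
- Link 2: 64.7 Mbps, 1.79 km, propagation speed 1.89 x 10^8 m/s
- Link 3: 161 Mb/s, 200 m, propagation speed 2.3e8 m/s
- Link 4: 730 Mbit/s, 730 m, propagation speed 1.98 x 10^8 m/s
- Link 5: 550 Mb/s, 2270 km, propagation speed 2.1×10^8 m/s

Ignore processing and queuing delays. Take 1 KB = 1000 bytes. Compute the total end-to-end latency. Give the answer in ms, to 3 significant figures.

L = 80000 bits.
Transmission delays (L/R per hop): 0.311284, 1.23648, 0.496894, 0.109589, 0.145455 ms; sum = 2.2997 ms.
Propagation delays (d/s per hop): 0.00964467, 0.0094709, 0.000869565, 0.00368687, 10.8095 ms; sum = 10.8332 ms.
End-to-end = 13.1 ms.

13.1 ms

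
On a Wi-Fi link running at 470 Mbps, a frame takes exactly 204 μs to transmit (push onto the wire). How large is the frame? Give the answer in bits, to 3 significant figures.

95900 bits

L = R × t_tx = 470000000 b/s × 0.000204 s = 95880 bits.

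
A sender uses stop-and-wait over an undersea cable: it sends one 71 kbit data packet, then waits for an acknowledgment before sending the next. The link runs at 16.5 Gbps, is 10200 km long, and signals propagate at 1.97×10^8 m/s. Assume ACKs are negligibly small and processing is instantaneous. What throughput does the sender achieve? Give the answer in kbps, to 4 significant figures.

t_tx = L/R = 71000/16500000000 = 4.30303e-06 s.
t_prop = 10200000/197000000 = 0.0517766 s; RTT = 0.103553 s.
Cycle = t_tx + RTT = 0.103558 s.
Throughput = L / cycle = 71000 / 0.103558 = 685.6 kbps.

685.6 kbps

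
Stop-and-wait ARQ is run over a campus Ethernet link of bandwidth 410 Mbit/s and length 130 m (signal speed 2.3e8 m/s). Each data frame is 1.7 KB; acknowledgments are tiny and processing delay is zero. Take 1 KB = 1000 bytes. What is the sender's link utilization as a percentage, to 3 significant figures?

96.7 %

t_tx = L/R = 13600/410000000 = 3.31707e-05 s.
t_prop = 130/2.3e+08 = 5.65217e-07 s; RTT = 1.13043e-06 s.
Cycle = t_tx + RTT = 3.43012e-05 s.
Utilization = t_tx / cycle = 3.31707e-05/3.43012e-05 = 96.7 %.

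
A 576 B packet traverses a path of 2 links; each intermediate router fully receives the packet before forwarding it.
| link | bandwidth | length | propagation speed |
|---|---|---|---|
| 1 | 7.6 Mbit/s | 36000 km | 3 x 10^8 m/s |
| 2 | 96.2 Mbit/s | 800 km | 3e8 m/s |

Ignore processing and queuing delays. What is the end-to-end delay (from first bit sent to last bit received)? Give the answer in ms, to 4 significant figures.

123.3 ms

L = 576 × 8 = 4608 bits.
Transmission delays (L/R per hop): 0.606316, 0.0479002 ms; sum = 0.654216 ms.
Propagation delays (d/s per hop): 120, 2.66667 ms; sum = 122.667 ms.
End-to-end = 123.3 ms.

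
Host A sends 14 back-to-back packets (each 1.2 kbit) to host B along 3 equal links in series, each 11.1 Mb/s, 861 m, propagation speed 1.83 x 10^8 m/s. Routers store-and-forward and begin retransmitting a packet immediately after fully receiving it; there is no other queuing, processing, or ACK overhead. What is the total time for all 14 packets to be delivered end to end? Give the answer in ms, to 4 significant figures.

Per-hop transmission t_tx = L/R = 1200/11100000 = 0.108108 ms.
Per-hop propagation t_prop = 861/183000000 = 0.00470492 ms.
Pipeline fill: first packet needs 3·t_tx to clear all hops; remaining 13 packets each add one t_tx.
Total = (3+14-1)·t_tx + 3·t_prop = 16·0.108108 + 3·0.00470492 = 1.744 ms.

1.744 ms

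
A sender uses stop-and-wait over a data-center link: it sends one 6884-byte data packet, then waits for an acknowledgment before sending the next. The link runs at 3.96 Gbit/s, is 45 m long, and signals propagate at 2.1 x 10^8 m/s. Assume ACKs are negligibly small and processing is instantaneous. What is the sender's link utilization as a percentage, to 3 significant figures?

t_tx = L/R = 55072/3960000000 = 1.39071e-05 s.
t_prop = 45/210000000 = 2.14286e-07 s; RTT = 4.28571e-07 s.
Cycle = t_tx + RTT = 1.43356e-05 s.
Utilization = t_tx / cycle = 1.39071e-05/1.43356e-05 = 97.0 %.

97.0 %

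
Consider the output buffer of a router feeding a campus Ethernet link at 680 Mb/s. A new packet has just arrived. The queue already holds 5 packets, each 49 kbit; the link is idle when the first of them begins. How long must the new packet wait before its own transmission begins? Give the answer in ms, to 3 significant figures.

0.360 ms

Each queued packet: L/R = 49000/680000000 = 0.0720588 ms.
5 queued → 0.360294 ms.
Queuing delay = 0.360 ms.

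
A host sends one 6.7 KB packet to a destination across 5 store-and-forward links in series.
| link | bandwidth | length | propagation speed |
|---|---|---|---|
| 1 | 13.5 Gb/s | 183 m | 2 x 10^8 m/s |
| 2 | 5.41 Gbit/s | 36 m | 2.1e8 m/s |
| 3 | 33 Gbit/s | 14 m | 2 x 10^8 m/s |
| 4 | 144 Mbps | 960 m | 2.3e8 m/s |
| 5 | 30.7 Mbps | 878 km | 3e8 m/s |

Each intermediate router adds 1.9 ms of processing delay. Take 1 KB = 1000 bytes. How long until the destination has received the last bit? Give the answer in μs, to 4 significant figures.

12670 μs

L = 53600 bits.
Transmission delays (L/R per hop): 3.97037, 9.90758, 1.62424, 372.222, 1745.93 μs; sum = 2133.65 μs.
Propagation delays (d/s per hop): 0.915, 0.171429, 0.07, 4.17391, 2926.67 μs; sum = 2932 μs.
Processing at 4 router(s): 4 × 1.9 ms = 7600 μs.
End-to-end = 12670 μs.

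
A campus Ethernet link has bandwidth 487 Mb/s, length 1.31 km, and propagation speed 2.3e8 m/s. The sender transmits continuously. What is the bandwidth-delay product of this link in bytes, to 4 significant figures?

Propagation delay = 1310 / 2.3e+08 = 5.69565e-06 s.
BDP = R × t_prop = 487000000 × 5.69565e-06 = 2773.78 bits.
In bytes: 2773.78/8 = 346.7 bytes.

346.7 bytes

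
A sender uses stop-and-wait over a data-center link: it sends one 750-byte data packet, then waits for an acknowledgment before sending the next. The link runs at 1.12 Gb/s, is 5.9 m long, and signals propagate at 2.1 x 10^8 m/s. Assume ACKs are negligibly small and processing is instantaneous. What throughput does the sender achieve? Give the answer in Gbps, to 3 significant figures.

t_tx = L/R = 6000/1120000000 = 5.35714e-06 s.
t_prop = 5.9/210000000 = 2.80952e-08 s; RTT = 5.61905e-08 s.
Cycle = t_tx + RTT = 5.41333e-06 s.
Throughput = L / cycle = 6000 / 5.41333e-06 = 1.11 Gbps.

1.11 Gbps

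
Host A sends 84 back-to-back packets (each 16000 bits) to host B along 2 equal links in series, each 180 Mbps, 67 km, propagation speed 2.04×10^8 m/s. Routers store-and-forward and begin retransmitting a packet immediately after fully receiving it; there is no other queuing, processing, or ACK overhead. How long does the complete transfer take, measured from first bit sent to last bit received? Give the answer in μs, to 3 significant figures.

Per-hop transmission t_tx = L/R = 16000/180000000 = 88.8889 μs.
Per-hop propagation t_prop = 67000/204000000 = 328.431 μs.
Pipeline fill: first packet needs 2·t_tx to clear all hops; remaining 83 packets each add one t_tx.
Total = (2+84-1)·t_tx + 2·t_prop = 85·88.8889 + 2·328.431 = 8210 μs.

8210 μs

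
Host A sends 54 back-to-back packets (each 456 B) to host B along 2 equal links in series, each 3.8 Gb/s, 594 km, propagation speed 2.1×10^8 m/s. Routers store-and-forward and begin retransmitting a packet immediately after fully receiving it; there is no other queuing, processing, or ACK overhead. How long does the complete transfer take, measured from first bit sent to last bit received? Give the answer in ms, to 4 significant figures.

Per-hop transmission t_tx = L/R = 3648/3800000000 = 0.00096 ms.
Per-hop propagation t_prop = 594000/210000000 = 2.82857 ms.
Pipeline fill: first packet needs 2·t_tx to clear all hops; remaining 53 packets each add one t_tx.
Total = (2+54-1)·t_tx + 2·t_prop = 55·0.00096 + 2·2.82857 = 5.710 ms.

5.710 ms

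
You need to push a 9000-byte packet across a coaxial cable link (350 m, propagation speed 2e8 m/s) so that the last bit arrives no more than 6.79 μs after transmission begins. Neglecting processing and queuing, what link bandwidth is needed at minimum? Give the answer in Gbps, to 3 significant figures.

L = 72000 bits.
Propagation delay = 350 / 200000000 = 1.75 μs.
Transmission budget = 6.79 − 1.75 = 5.04 μs.
R ≥ L / t_tx = 72000 bits / 5.04e-06 s = 14.3 Gbps.

14.3 Gbps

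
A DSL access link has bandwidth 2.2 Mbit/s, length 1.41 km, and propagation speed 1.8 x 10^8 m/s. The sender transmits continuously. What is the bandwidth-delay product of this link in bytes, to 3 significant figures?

2.15 bytes

Propagation delay = 1410 / 180000000 = 7.83333e-06 s.
BDP = R × t_prop = 2200000 × 7.83333e-06 = 17.2333 bits.
In bytes: 17.2333/8 = 2.15 bytes.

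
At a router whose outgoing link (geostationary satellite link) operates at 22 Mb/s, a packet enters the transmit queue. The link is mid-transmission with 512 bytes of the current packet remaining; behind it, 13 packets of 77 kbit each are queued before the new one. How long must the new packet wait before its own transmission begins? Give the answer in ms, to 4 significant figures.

Each queued packet: L/R = 77000/22000000 = 3.5 ms.
13 queued → 45.5 ms.
Plus remaining 4096 bits of current packet: 0.186182 ms.
Queuing delay = 45.69 ms.

45.69 ms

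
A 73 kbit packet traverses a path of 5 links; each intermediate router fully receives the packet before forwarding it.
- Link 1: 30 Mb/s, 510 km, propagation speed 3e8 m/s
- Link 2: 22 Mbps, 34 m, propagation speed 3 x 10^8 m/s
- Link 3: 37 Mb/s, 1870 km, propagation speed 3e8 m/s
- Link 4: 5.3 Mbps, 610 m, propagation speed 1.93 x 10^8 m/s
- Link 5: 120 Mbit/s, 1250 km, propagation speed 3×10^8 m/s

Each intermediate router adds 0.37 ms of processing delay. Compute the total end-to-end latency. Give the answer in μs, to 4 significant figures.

35690 μs

L = 73000 bits.
Transmission delays (L/R per hop): 2433.33, 3318.18, 1972.97, 13773.6, 608.333 μs; sum = 22106.4 μs.
Propagation delays (d/s per hop): 1700, 0.113333, 6233.33, 3.16062, 4166.67 μs; sum = 12103.3 μs.
Processing at 4 router(s): 4 × 0.37 ms = 1480 μs.
End-to-end = 35690 μs.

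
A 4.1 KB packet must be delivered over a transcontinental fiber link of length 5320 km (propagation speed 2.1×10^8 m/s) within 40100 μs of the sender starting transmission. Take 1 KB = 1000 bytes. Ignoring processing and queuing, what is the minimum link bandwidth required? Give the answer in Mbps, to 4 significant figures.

2.221 Mbps

L = 32800 bits.
Propagation delay = 5320000 / 210000000 = 25333.3 μs.
Transmission budget = 40100 − 25333.3 = 14766.7 μs.
R ≥ L / t_tx = 32800 bits / 0.0147667 s = 2.221 Mbps.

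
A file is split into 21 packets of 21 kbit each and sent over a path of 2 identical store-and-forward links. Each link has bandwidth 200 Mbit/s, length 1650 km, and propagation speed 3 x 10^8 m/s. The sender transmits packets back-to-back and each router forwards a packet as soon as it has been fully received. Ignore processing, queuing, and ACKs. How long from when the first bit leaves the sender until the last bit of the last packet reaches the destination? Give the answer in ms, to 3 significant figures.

Per-hop transmission t_tx = L/R = 21000/200000000 = 0.105 ms.
Per-hop propagation t_prop = 1650000/300000000 = 5.5 ms.
Pipeline fill: first packet needs 2·t_tx to clear all hops; remaining 20 packets each add one t_tx.
Total = (2+21-1)·t_tx + 2·t_prop = 22·0.105 + 2·5.5 = 13.3 ms.

13.3 ms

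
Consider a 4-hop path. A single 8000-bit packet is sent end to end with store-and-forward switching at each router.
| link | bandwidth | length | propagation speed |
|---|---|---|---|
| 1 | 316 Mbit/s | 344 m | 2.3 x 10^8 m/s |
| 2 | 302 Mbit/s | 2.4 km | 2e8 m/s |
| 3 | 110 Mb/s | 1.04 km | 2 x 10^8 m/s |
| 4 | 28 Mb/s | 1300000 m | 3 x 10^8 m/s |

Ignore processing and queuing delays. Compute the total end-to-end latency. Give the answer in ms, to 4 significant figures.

Transmission delays (L/R per hop): 0.0253165, 0.0264901, 0.0727273, 0.285714 ms; sum = 0.410248 ms.
Propagation delays (d/s per hop): 0.00149565, 0.012, 0.0052, 4.33333 ms; sum = 4.35203 ms.
End-to-end = 4.762 ms.

4.762 ms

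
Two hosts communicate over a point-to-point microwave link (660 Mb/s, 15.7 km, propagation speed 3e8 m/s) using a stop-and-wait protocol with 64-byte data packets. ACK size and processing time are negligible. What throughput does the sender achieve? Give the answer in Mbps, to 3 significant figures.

t_tx = L/R = 512/660000000 = 7.75758e-07 s.
t_prop = 15700/300000000 = 5.23333e-05 s; RTT = 0.000104667 s.
Cycle = t_tx + RTT = 0.000105442 s.
Throughput = L / cycle = 512 / 0.000105442 = 4.86 Mbps.

4.86 Mbps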